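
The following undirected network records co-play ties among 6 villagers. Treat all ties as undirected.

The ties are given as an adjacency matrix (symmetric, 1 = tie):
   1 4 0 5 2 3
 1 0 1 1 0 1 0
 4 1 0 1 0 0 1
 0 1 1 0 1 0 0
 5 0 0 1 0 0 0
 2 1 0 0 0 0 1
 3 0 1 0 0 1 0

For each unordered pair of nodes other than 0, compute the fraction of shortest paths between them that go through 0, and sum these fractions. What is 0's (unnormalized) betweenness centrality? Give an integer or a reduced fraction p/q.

Pairs whose geodesics pass through 0 — 1–5: 1; 4–5: 1; 5–2: 1; 5–3: 1.
All other pairs contribute 0.
Summing the contributions gives betweenness(0) = 4.

4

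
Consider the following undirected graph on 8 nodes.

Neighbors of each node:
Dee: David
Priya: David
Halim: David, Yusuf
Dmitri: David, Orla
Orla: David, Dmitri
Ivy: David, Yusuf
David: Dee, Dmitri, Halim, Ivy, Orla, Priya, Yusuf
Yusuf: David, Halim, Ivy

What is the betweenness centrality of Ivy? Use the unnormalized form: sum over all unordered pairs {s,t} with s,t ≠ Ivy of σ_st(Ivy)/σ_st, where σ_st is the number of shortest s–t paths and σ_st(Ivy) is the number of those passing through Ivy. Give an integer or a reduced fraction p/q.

No shortest path between any pair of other nodes passes through Ivy.
Summing the contributions gives betweenness(Ivy) = 0.

0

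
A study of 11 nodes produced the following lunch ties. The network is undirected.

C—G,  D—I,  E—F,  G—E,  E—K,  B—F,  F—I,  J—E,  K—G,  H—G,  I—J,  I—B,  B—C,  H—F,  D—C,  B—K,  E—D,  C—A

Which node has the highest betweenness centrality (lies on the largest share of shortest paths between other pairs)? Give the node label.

Unnormalized betweenness of each node: A:0, B:44/7, C:309/28, D:76/21, E:361/42, F:67/14, G:41/6, H:9/14, I:55/12, J:10/21, K:8/7.
C has the largest value, 309/28, making it the main broker — the node through which the most shortest paths run.

C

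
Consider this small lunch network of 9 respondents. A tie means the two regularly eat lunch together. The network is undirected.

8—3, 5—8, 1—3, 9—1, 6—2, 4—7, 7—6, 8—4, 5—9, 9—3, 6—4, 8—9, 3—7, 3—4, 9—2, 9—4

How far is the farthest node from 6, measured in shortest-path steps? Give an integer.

3

Distances from 6: 1:3, 2:1, 3:2, 4:1, 5:3, 7:1, 8:2, 9:2.
The largest is 3 (to 1 and 5), so the eccentricity of 6 is 3.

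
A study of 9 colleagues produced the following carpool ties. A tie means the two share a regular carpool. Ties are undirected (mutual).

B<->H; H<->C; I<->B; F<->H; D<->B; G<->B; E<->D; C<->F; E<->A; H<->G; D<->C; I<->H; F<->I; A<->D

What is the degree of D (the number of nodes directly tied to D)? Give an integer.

D is directly tied to A, B, C, and E. That is 4 neighbors, so the degree of D is 4.

4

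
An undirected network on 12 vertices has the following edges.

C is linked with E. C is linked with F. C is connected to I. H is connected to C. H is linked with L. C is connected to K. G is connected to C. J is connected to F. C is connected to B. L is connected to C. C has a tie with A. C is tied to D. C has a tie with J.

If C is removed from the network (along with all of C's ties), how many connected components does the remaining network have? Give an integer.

Without C, the remaining ties split the others into: {B}; {F, J}; {E}; {H, L}; {I}; {K}; {A}; {D}; {G}.
That's 9 separate components.

9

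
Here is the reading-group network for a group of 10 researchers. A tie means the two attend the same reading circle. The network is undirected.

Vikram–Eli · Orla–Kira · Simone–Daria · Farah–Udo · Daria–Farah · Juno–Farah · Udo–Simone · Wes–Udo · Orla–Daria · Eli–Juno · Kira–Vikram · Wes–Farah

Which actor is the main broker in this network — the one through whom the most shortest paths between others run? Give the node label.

Farah

Unnormalized betweenness of each node: Daria:23/2, Eli:5, Farah:31/2, Juno:8, Kira:4, Orla:7, Simone:3/2, Udo:5/2, Vikram:3, Wes:0.
Farah has the largest value, 31/2, making it the main broker — the node through which the most shortest paths run.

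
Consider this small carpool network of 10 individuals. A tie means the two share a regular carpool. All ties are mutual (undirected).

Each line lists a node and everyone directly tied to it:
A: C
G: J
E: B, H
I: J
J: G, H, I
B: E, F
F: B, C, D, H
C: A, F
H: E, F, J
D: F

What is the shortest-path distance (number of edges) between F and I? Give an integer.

3

One shortest route is F – H – J – I, which uses 3 edges, and at distance 2 from F we only reach {A, E, J}, which does not include I. So d(F,I) = 3.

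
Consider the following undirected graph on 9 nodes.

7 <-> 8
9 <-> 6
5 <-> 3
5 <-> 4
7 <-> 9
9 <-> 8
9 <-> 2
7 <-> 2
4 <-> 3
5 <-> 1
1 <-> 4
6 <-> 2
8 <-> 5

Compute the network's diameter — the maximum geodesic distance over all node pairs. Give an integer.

4

Eccentricity of each node (its greatest distance to any other): 1:4, 2:4, 3:4, 4:4, 5:3, 6:4, 7:3, 8:2, 9:3.
The maximum eccentricity is 4, realized for instance by the pair 4–6 via 4 – 5 – 8 – 9 – 6. So the diameter is 4.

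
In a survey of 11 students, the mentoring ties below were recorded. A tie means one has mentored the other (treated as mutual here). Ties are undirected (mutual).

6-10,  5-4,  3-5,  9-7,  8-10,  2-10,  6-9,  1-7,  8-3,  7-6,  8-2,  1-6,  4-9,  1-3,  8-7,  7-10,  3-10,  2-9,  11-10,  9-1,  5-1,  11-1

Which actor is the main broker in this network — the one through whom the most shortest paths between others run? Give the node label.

1

Unnormalized betweenness of each node: 1:109/12, 2:17/12, 3:23/6, 4:3/4, 5:31/12, 6:5/6, 7:8/3, 8:17/12, 9:31/4, 10:77/12, 11:1/4.
1 has the largest value, 109/12, making it the main broker — the node through which the most shortest paths run.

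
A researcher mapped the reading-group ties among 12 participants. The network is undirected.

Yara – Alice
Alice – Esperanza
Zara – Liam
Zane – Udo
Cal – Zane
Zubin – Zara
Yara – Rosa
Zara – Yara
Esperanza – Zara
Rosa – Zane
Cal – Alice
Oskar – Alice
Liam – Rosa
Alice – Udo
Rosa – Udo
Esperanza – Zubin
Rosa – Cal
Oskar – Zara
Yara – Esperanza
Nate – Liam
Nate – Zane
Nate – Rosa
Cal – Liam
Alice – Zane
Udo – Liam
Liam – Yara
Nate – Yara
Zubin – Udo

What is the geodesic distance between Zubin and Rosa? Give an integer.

2

One shortest route is Zubin – Udo – Rosa, which uses 2 edges, and Zubin and Rosa are not directly tied, so nothing shorter exists. So d(Zubin,Rosa) = 2.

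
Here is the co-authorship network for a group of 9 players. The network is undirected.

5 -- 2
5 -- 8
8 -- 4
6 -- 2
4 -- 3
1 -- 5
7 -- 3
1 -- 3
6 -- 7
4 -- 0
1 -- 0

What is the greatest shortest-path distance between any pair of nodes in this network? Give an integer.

Eccentricity of each node (its greatest distance to any other): 0:4, 1:3, 2:3, 3:3, 4:3, 5:3, 6:4, 7:3, 8:3.
The maximum eccentricity is 4, realized for instance by the pair 0–6 via 0 – 1 – 3 – 7 – 6. So the diameter is 4.

4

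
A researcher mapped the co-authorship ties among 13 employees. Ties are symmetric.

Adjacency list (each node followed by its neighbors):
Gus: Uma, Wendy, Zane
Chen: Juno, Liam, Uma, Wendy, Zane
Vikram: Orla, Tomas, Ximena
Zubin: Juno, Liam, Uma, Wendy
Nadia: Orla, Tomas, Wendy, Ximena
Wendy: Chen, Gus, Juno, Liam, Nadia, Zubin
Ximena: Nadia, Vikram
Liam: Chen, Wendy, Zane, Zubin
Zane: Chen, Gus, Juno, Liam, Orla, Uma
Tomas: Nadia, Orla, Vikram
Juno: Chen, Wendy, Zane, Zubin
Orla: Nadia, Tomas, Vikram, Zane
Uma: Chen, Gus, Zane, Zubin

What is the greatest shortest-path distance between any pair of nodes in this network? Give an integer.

4

Eccentricity of each node (its greatest distance to any other): Chen:3, Gus:3, Juno:3, Liam:3, Nadia:3, Orla:3, Tomas:3, Uma:4, Vikram:4, Wendy:3, Ximena:4, Zane:3, Zubin:4.
The maximum eccentricity is 4, realized for instance by the pair Uma–Ximena via Uma – Zane – Orla – Vikram – Ximena. So the diameter is 4.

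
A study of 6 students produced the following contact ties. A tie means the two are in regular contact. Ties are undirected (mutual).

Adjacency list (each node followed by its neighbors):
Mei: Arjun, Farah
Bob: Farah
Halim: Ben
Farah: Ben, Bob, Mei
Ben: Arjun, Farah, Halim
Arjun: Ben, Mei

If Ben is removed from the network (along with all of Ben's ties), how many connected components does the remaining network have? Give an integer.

2

Without Ben, the remaining ties split the others into: {Arjun, Bob, Farah, Mei}; {Halim}.
That's 2 separate components.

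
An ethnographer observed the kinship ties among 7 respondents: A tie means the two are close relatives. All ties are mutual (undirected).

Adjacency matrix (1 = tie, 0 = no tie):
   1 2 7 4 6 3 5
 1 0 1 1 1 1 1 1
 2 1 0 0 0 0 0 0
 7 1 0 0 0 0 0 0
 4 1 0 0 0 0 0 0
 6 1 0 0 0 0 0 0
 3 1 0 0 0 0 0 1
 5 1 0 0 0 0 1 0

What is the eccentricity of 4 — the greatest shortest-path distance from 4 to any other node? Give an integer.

Distances from 4: 1:1, 2:2, 3:2, 5:2, 6:2, 7:2.
The largest is 2 (to 2, 7, 6, 3, and 5), so the eccentricity of 4 is 2.

2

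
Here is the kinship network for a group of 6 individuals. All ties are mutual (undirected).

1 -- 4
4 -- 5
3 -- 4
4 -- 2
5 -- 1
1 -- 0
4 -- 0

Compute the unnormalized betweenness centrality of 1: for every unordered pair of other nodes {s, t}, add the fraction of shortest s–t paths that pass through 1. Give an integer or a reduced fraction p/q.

Pairs whose geodesics pass through 1 — 5–0: 1/2.
All other pairs contribute 0.
Summing the contributions gives betweenness(1) = 1/2.

1/2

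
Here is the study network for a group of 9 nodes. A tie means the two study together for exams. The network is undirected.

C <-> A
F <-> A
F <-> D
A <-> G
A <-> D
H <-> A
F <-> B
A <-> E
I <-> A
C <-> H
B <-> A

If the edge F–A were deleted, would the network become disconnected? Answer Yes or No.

No

Even without that edge, F still reaches A via F – D – A, so the network stays connected. Not a bridge.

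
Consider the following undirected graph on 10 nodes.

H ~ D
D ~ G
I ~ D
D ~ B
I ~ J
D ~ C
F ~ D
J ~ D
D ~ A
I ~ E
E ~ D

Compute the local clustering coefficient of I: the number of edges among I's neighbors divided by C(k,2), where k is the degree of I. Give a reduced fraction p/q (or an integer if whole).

I's neighbors: D, E, and J (k = 3).
Possible neighbor pairs: C(3,2) = 3. Edges among them: D–E, D–J → e = 2.
Clustering(I) = 2/3.

2/3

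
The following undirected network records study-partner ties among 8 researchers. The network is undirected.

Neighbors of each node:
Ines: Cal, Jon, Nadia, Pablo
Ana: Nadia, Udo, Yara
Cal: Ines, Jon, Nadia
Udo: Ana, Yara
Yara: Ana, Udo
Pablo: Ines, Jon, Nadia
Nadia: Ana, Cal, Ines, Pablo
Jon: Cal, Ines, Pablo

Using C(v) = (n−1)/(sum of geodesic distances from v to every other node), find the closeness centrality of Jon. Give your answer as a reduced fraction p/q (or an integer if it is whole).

7/16

Distances from Jon: Ana:3, Cal:1, Ines:1, Nadia:2, Pablo:1, Udo:4, Yara:4. Sum = 16.
n = 8, so closeness = 7/16.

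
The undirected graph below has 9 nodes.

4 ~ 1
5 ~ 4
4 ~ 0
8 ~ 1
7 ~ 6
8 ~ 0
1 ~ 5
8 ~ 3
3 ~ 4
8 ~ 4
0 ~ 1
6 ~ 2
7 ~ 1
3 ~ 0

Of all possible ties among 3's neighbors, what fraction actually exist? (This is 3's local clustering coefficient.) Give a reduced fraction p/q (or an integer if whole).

3's neighbors: 0, 4, and 8 (k = 3).
Possible neighbor pairs: C(3,2) = 3. Edges among them: 0–4, 0–8, 4–8 → e = 3.
Clustering(3) = 3/3 = 1.

1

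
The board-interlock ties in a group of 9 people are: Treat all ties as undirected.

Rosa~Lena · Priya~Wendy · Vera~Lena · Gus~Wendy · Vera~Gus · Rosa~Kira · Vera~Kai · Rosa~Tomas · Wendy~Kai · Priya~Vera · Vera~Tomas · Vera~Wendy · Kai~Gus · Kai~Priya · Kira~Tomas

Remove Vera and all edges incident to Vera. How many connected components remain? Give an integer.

Without Vera, the remaining ties split the others into: {Gus, Kai, Priya, Wendy}; {Kira, Lena, Rosa, Tomas}.
That's 2 separate components.

2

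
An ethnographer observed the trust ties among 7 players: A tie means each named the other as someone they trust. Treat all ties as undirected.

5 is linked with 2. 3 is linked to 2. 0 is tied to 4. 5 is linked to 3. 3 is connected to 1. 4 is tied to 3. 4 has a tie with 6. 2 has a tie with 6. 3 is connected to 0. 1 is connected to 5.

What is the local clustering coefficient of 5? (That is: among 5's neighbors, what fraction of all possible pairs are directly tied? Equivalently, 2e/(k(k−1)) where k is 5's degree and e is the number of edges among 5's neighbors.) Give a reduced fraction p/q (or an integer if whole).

5's neighbors: 1, 2, and 3 (k = 3).
Possible neighbor pairs: C(3,2) = 3. Edges among them: 1–3, 2–3 → e = 2.
Clustering(5) = 2/3.

2/3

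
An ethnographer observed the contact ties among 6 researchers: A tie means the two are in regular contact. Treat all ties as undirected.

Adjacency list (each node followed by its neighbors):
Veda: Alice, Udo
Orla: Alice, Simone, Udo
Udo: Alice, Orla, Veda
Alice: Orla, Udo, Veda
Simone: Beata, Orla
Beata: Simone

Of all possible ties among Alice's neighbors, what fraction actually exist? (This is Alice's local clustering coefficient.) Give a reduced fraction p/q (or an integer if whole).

2/3

Alice's neighbors: Orla, Udo, and Veda (k = 3).
Possible neighbor pairs: C(3,2) = 3. Edges among them: Orla–Udo, Udo–Veda → e = 2.
Clustering(Alice) = 2/3.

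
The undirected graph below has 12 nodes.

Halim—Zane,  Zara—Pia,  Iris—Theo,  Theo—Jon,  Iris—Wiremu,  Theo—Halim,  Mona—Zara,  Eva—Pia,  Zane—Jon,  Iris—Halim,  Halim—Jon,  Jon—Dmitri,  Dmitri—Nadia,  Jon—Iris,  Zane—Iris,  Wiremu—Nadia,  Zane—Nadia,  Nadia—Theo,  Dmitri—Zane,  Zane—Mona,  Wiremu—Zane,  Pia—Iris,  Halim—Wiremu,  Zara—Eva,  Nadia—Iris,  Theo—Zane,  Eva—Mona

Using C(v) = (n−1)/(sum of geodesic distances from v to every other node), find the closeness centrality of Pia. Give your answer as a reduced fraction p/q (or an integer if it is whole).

Distances from Pia: Dmitri:3, Eva:1, Halim:2, Iris:1, Jon:2, Mona:2, Nadia:2, Theo:2, Wiremu:2, Zane:2, Zara:1. Sum = 20.
n = 12, so closeness = 11/20.

11/20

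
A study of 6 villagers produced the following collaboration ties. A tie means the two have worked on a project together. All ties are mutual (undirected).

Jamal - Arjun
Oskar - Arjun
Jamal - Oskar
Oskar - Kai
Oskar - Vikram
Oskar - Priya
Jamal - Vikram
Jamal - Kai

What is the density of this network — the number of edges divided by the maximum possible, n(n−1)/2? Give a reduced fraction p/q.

There are 8 edges and 6 nodes, so the maximum possible is C(6,2) = 15.
Density = 8/15.

8/15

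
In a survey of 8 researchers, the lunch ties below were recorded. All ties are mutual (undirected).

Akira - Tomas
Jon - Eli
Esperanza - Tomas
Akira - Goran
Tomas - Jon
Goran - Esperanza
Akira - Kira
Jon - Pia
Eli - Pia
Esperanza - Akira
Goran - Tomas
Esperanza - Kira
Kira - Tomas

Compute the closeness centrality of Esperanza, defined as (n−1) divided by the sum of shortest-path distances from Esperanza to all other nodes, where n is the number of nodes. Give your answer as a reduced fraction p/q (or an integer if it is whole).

Distances from Esperanza: Akira:1, Eli:3, Goran:1, Jon:2, Kira:1, Pia:3, Tomas:1. Sum = 12.
n = 8, so closeness = 7/12.

7/12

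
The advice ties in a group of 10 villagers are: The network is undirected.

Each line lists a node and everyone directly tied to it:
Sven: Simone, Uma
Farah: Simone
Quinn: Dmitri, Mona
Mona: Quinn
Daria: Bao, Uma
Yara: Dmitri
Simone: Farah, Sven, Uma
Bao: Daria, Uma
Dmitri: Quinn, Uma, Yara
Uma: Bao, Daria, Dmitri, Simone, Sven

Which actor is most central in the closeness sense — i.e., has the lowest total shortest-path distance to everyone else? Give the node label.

Farness (sum of distances to all others) for each node — Bao:21, Daria:21, Dmitri:16, Farah:27, Mona:30, Quinn:22, Simone:19, Sven:20, Uma:14, Yara:24.
The smallest farness is 14, for Uma, so Uma has the highest closeness.

Uma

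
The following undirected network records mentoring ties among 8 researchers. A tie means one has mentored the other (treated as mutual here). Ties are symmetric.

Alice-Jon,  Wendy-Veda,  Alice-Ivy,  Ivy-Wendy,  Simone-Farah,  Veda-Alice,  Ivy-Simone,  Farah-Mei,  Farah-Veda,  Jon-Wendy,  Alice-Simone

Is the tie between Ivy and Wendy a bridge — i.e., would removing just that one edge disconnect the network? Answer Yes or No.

Even without that edge, Ivy still reaches Wendy via Ivy – Alice – Veda – Wendy, so the network stays connected. Not a bridge.

No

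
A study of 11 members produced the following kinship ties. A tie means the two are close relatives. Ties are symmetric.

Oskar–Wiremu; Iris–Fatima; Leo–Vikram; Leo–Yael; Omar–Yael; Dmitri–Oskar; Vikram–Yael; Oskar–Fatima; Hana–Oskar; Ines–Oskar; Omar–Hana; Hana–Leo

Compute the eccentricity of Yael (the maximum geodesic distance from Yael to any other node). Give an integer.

5

Distances from Yael: Dmitri:4, Fatima:4, Hana:2, Ines:4, Iris:5, Leo:1, Omar:1, Oskar:3, Vikram:1, Wiremu:4.
The largest is 5 (to Iris), so the eccentricity of Yael is 5.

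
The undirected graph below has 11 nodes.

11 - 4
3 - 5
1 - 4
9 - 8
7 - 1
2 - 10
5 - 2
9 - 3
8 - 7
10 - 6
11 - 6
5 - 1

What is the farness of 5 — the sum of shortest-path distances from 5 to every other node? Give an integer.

Distances from 5: 1:1, 2:1, 3:1, 4:2, 6:3, 7:2, 8:3, 9:2, 10:2, 11:3.
Sum = 1 + 1 + 1 + 2 + 3 + 2 + 3 + 2 + 2 + 3 = 20.

20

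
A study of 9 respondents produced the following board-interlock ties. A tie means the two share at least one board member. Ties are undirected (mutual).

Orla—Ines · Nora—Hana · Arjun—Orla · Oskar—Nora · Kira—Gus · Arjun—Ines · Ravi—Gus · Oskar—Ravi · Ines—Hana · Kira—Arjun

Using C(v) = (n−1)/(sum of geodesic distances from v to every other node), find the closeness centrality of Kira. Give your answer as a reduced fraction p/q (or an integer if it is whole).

4/9

Distances from Kira: Arjun:1, Gus:1, Hana:3, Ines:2, Nora:4, Orla:2, Oskar:3, Ravi:2. Sum = 18.
n = 9, so closeness = 8/18 = 4/9.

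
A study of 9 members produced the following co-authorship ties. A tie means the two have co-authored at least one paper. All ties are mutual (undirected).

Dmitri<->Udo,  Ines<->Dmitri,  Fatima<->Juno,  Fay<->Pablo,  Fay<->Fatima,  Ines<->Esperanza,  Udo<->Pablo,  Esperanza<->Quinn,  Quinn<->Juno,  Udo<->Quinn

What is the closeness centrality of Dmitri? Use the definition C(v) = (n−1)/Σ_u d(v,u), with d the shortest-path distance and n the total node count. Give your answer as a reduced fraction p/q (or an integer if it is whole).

4/9

Distances from Dmitri: Esperanza:2, Fatima:4, Fay:3, Ines:1, Juno:3, Pablo:2, Quinn:2, Udo:1. Sum = 18.
n = 9, so closeness = 8/18 = 4/9.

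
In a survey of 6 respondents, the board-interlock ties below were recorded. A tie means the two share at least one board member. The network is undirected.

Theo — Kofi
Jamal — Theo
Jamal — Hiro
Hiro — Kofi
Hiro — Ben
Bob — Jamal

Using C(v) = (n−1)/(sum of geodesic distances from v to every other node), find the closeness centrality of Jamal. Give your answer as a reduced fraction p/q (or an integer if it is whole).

Distances from Jamal: Ben:2, Bob:1, Hiro:1, Kofi:2, Theo:1. Sum = 7.
n = 6, so closeness = 5/7.

5/7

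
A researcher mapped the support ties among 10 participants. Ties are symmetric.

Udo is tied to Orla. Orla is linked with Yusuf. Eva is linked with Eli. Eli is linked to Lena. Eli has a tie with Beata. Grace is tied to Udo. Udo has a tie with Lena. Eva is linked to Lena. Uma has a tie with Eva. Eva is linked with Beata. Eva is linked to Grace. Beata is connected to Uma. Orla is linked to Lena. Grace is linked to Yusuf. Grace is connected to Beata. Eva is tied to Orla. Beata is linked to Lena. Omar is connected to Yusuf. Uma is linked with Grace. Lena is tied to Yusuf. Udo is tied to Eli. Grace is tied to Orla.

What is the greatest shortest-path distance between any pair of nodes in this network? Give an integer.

3

Eccentricity of each node (its greatest distance to any other): Beata:3, Eli:3, Eva:3, Grace:2, Lena:2, Omar:3, Orla:2, Udo:3, Uma:3, Yusuf:2.
The maximum eccentricity is 3, realized for instance by the pair Eva–Omar via Eva – Orla – Yusuf – Omar. So the diameter is 3.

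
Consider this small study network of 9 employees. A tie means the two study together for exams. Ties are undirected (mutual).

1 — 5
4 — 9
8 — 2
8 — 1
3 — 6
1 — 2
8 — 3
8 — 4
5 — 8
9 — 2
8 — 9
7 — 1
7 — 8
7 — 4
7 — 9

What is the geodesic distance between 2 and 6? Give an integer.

3

One shortest route is 2 – 8 – 3 – 6, which uses 3 edges, and at distance 2 from 2 we only reach {3, 4, 5, 7}, which does not include 6. So d(2,6) = 3.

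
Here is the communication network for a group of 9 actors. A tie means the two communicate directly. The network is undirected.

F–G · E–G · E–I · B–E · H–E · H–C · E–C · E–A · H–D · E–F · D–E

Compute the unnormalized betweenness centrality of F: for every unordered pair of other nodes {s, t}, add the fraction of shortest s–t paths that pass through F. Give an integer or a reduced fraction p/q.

No shortest path between any pair of other nodes passes through F.
Summing the contributions gives betweenness(F) = 0.

0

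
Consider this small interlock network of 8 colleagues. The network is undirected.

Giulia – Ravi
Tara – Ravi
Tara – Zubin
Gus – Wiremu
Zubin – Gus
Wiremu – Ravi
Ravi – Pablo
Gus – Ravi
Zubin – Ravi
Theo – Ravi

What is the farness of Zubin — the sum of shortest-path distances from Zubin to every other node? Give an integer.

Distances from Zubin: Giulia:2, Gus:1, Pablo:2, Ravi:1, Tara:1, Theo:2, Wiremu:2.
Sum = 2 + 1 + 2 + 1 + 1 + 2 + 2 = 11.

11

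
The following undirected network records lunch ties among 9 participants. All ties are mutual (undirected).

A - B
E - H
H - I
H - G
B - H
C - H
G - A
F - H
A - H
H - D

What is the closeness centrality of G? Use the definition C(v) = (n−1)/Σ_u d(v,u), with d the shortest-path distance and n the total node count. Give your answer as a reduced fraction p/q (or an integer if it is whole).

Distances from G: A:1, B:2, C:2, D:2, E:2, F:2, H:1, I:2. Sum = 14.
n = 9, so closeness = 8/14 = 4/7.

4/7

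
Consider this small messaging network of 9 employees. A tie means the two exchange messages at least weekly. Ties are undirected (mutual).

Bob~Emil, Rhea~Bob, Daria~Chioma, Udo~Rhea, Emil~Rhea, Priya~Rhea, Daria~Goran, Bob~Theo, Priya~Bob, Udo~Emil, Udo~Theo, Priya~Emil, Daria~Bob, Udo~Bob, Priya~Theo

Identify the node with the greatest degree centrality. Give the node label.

Degrees — Bob:6, Chioma:1, Daria:3, Emil:4, Goran:1, Priya:4, Rhea:4, Theo:3, Udo:4.
The maximum is 6, attained only by Bob.

Bob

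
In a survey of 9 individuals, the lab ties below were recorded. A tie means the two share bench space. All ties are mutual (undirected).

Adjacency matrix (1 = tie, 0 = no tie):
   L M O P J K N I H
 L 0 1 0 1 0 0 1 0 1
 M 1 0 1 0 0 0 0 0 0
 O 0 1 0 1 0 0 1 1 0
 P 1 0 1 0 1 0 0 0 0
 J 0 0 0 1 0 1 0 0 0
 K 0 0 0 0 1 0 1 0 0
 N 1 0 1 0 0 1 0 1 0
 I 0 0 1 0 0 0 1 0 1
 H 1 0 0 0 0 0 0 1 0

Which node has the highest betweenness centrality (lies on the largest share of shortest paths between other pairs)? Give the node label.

L

Unnormalized betweenness of each node: H:1/2, I:2, J:1, K:3/2, L:13/2, M:1/3, N:19/3, O:5, P:29/6.
L has the largest value, 13/2, making it the main broker — the node through which the most shortest paths run.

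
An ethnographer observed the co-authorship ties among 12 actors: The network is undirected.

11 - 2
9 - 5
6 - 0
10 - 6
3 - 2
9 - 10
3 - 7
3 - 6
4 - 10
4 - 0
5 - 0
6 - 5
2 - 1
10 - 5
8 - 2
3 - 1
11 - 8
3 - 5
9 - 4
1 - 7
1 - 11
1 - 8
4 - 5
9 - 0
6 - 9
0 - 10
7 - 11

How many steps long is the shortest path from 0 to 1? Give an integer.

3

One shortest route is 0 – 6 – 3 – 1, which uses 3 edges, and at distance 2 from 0 we only reach {3}, which does not include 1. So d(0,1) = 3.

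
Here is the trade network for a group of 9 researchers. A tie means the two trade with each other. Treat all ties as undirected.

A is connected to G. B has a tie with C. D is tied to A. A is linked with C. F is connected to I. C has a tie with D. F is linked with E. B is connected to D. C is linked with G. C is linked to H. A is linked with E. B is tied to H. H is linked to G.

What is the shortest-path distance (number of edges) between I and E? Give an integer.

2

One shortest route is I – F – E, which uses 2 edges, and I and E are not directly tied, so nothing shorter exists. So d(I,E) = 2.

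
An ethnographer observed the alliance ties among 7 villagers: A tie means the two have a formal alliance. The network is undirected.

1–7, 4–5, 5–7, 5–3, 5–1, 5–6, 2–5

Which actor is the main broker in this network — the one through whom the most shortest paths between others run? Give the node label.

5

Unnormalized betweenness of each node: 1:0, 2:0, 3:0, 4:0, 5:14, 6:0, 7:0.
5 has the largest value, 14, making it the main broker — the node through which the most shortest paths run.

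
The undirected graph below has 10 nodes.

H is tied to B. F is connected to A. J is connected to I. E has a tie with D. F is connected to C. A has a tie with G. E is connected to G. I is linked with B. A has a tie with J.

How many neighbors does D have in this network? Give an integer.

1

D is directly tied to E. That is 1 neighbor, so the degree of D is 1.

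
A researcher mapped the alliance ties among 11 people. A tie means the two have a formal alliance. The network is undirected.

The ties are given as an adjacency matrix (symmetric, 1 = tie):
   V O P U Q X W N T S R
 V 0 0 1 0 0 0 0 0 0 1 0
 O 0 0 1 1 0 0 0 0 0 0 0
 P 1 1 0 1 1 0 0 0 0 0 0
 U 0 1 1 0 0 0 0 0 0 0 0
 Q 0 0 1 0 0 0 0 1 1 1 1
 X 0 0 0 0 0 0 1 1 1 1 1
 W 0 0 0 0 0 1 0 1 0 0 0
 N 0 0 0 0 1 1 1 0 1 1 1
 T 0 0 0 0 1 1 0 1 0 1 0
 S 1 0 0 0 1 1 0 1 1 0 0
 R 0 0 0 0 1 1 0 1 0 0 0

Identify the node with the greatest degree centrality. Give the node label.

Degrees — N:6, O:2, P:4, Q:5, R:3, S:5, T:4, U:2, V:2, W:2, X:5.
The maximum is 6, attained only by N.

N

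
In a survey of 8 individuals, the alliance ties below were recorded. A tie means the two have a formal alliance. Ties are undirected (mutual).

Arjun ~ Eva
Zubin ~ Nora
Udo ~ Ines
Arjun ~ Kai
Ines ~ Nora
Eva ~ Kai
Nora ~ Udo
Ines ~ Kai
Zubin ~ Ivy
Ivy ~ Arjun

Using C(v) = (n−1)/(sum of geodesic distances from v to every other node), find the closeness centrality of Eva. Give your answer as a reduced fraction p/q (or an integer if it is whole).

Distances from Eva: Arjun:1, Ines:2, Ivy:2, Kai:1, Nora:3, Udo:3, Zubin:3. Sum = 15.
n = 8, so closeness = 7/15.

7/15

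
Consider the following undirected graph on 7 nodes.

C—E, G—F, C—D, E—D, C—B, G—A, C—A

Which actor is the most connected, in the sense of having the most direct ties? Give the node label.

C

Degrees — A:2, B:1, C:4, D:2, E:2, F:1, G:2.
The maximum is 4, attained only by C.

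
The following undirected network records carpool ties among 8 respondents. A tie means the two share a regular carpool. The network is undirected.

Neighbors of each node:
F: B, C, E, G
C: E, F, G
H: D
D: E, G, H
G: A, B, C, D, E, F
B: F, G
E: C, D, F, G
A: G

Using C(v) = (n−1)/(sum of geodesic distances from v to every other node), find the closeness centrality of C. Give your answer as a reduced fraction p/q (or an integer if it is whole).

Distances from C: A:2, B:2, D:2, E:1, F:1, G:1, H:3. Sum = 12.
n = 8, so closeness = 7/12.

7/12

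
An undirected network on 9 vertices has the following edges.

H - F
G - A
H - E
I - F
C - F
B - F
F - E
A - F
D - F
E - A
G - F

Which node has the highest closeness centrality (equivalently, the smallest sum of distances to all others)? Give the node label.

F

Farness (sum of distances to all others) for each node — A:13, B:15, C:15, D:15, E:13, F:8, G:14, H:14, I:15.
The smallest farness is 8, for F, so F has the highest closeness.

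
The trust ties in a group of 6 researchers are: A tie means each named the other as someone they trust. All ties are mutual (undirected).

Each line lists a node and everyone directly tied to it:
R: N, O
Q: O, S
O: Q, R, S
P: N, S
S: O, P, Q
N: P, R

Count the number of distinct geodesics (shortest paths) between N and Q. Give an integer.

The shortest distance is 3. The length-3 paths are: N–P–S–Q; N–R–O–Q.
That gives 2 distinct shortest paths.

2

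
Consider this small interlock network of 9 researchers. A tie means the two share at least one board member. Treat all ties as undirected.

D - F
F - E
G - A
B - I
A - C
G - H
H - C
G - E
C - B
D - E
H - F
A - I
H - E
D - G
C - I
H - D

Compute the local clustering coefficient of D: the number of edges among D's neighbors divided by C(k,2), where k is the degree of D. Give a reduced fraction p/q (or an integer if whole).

D's neighbors: E, F, G, and H (k = 4).
Possible neighbor pairs: C(4,2) = 6. Edges among them: E–F, E–G, E–H, F–H, G–H → e = 5.
Clustering(D) = 5/6.

5/6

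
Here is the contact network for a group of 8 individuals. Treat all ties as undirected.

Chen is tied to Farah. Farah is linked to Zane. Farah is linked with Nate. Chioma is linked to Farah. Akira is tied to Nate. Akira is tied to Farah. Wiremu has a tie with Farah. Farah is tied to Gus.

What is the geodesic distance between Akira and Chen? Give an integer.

One shortest route is Akira – Farah – Chen, which uses 2 edges, and Akira and Chen are not directly tied, so nothing shorter exists. So d(Akira,Chen) = 2.

2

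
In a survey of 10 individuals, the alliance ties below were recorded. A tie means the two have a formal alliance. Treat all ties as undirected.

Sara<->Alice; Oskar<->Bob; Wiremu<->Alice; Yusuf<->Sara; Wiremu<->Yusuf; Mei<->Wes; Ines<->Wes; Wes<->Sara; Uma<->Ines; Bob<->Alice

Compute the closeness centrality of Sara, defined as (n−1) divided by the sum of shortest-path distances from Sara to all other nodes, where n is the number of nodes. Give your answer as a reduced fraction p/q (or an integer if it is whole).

Distances from Sara: Alice:1, Bob:2, Ines:2, Mei:2, Oskar:3, Uma:3, Wes:1, Wiremu:2, Yusuf:1. Sum = 17.
n = 10, so closeness = 9/17.

9/17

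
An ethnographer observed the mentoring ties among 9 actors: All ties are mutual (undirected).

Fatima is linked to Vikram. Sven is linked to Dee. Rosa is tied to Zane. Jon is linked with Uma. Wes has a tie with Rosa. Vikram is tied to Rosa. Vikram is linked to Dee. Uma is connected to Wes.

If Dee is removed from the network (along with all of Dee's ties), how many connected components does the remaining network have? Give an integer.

Without Dee, the remaining ties split the others into: {Fatima, Jon, Rosa, Uma, Vikram, Wes, Zane}; {Sven}.
That's 2 separate components.

2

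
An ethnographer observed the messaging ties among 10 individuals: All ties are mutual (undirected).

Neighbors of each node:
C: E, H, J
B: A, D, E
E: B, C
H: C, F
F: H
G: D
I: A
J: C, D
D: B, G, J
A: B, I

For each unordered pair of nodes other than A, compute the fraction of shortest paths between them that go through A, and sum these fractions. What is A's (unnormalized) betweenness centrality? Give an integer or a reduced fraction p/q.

Pairs whose geodesics pass through A — C–I: 1; G–I: 1; I–H: 1; I–F: 1; I–E: 1; I–D: 1; I–B: 1; I–J: 1.
All other pairs contribute 0.
Summing the contributions gives betweenness(A) = 8.

8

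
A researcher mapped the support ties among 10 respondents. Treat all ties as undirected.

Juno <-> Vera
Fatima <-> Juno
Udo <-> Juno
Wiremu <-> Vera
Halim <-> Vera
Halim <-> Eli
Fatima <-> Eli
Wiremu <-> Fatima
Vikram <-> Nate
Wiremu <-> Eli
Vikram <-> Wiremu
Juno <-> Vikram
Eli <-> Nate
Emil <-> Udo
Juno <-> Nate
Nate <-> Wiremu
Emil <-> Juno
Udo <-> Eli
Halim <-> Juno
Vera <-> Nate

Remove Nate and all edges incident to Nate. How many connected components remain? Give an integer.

Nate's neighbors (Eli, Juno, Vera, Vikram, and Wiremu) remain reachable from one another through other ties, so the rest of the network stays in one piece.

1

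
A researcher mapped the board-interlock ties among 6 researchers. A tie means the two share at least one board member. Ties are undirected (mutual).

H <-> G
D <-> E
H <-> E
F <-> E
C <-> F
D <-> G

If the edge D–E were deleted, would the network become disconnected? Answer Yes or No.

Even without that edge, D still reaches E via D – G – H – E, so the network stays connected. Not a bridge.

No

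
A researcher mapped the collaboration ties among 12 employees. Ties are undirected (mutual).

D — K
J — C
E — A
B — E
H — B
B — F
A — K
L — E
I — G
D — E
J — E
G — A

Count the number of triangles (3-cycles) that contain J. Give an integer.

J's neighbors are C and E, but none of them are tied to each other, so no triangle contains J.

0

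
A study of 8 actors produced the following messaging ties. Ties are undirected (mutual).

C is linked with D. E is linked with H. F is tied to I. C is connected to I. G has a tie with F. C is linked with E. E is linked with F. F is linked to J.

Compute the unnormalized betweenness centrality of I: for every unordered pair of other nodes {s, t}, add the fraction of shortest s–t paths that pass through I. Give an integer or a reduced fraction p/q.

3

Pairs whose geodesics pass through I — C–J: 1/2; C–G: 1/2; C–F: 1/2; J–D: 1/2; G–D: 1/2; D–F: 1/2.
All other pairs contribute 0.
Summing the contributions gives betweenness(I) = 3.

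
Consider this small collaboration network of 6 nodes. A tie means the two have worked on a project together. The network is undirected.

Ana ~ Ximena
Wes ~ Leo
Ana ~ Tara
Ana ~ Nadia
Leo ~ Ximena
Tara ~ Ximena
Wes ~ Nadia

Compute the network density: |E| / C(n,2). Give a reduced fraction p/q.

There are 7 edges and 6 nodes, so the maximum possible is C(6,2) = 15.
Density = 7/15.

7/15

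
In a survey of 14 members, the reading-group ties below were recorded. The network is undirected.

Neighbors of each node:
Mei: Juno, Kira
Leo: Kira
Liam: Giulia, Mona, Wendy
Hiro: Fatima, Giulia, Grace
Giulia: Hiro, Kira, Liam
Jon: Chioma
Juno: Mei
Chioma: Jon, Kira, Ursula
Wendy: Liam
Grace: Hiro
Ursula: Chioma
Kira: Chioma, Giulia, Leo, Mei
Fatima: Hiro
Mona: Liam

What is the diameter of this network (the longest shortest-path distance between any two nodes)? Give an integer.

5

Eccentricity of each node (its greatest distance to any other): Chioma:4, Fatima:5, Giulia:3, Grace:5, Hiro:4, Jon:5, Juno:5, Kira:3, Leo:4, Liam:4, Mei:4, Mona:5, Ursula:5, Wendy:5.
The maximum eccentricity is 5, realized for instance by the pair Jon–Wendy via Jon – Chioma – Kira – Giulia – Liam – Wendy. So the diameter is 5.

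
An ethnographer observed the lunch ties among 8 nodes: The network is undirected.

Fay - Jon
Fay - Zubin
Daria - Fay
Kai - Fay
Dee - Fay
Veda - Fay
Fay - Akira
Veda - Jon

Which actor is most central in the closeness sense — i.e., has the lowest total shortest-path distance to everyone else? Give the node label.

Fay

Farness (sum of distances to all others) for each node — Akira:13, Daria:13, Dee:13, Fay:7, Jon:12, Kai:13, Veda:12, Zubin:13.
The smallest farness is 7, for Fay, so Fay has the highest closeness.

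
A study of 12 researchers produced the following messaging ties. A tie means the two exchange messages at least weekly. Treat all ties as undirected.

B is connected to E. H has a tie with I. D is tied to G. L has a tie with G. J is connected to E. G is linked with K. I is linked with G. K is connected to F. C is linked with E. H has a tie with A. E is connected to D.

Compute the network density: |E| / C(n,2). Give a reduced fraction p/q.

There are 11 edges and 12 nodes, so the maximum possible is C(12,2) = 66.
Density = 11/66 = 1/6.

1/6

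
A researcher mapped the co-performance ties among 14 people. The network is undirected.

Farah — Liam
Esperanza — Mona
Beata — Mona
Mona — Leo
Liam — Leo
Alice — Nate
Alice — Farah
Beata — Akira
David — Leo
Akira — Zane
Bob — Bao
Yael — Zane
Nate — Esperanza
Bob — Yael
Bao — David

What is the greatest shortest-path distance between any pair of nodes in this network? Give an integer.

7

Eccentricity of each node (its greatest distance to any other): Akira:5, Alice:7, Bao:5, Beata:4, Bob:6, David:4, Esperanza:5, Farah:6, Leo:4, Liam:5, Mona:4, Nate:6, Yael:7, Zane:6.
The maximum eccentricity is 7, realized for instance by the pair Alice–Yael via Alice – Farah – Liam – Leo – David – Bao – Bob – Yael. So the diameter is 7.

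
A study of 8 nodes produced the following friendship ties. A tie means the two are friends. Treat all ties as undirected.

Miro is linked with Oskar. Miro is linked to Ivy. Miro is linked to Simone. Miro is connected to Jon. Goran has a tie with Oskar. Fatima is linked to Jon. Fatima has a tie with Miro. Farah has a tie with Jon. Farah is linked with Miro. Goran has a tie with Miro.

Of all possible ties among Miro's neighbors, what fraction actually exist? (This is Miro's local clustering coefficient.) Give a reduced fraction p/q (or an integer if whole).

1/7

Miro's neighbors: Farah, Fatima, Goran, Ivy, Jon, Oskar, and Simone (k = 7).
Possible neighbor pairs: C(7,2) = 21. Edges among them: Farah–Jon, Fatima–Jon, Goran–Oskar → e = 3.
Clustering(Miro) = 3/21 = 1/7.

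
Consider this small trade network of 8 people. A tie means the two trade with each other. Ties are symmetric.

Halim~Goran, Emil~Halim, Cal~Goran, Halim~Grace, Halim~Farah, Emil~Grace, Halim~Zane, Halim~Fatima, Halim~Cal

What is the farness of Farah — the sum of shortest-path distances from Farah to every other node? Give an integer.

13

Distances from Farah: Cal:2, Emil:2, Fatima:2, Goran:2, Grace:2, Halim:1, Zane:2.
Sum = 2 + 2 + 2 + 2 + 2 + 1 + 2 = 13.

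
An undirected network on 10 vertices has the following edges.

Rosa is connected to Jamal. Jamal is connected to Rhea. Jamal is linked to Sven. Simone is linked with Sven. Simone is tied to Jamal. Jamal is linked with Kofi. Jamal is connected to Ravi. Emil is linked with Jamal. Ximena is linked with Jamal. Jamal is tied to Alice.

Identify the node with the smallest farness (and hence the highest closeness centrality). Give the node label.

Farness (sum of distances to all others) for each node — Alice:17, Emil:17, Jamal:9, Kofi:17, Ravi:17, Rhea:17, Rosa:17, Simone:16, Sven:16, Ximena:17.
The smallest farness is 9, for Jamal, so Jamal has the highest closeness.

Jamal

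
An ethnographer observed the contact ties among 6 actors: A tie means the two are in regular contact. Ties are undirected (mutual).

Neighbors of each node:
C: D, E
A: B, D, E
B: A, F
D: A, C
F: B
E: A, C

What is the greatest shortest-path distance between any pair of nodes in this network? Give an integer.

4

Eccentricity of each node (its greatest distance to any other): A:2, B:3, C:4, D:3, E:3, F:4.
The maximum eccentricity is 4, realized for instance by the pair C–F via C – D – A – B – F. So the diameter is 4.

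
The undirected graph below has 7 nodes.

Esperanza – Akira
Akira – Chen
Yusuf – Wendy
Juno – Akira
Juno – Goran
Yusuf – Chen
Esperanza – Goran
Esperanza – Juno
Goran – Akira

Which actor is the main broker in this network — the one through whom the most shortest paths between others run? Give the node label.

Akira

Unnormalized betweenness of each node: Akira:9, Chen:8, Esperanza:0, Goran:0, Juno:0, Wendy:0, Yusuf:5.
Akira has the largest value, 9, making it the main broker — the node through which the most shortest paths run.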